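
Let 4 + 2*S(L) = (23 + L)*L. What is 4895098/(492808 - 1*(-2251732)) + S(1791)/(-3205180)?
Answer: 33033362861/25872778580 ≈ 1.2768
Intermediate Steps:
S(L) = -2 + L*(23 + L)/2 (S(L) = -2 + ((23 + L)*L)/2 = -2 + (L*(23 + L))/2 = -2 + L*(23 + L)/2)
4895098/(492808 - 1*(-2251732)) + S(1791)/(-3205180) = 4895098/(492808 - 1*(-2251732)) + (-2 + (½)*1791² + (23/2)*1791)/(-3205180) = 4895098/(492808 + 2251732) + (-2 + (½)*3207681 + 41193/2)*(-1/3205180) = 4895098/2744540 + (-2 + 3207681/2 + 41193/2)*(-1/3205180) = 4895098*(1/2744540) + 1624435*(-1/3205180) = 2447549/1372270 - 19111/37708 = 33033362861/25872778580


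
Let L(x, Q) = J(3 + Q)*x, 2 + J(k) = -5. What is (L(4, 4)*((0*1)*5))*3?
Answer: 0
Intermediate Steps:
J(k) = -7 (J(k) = -2 - 5 = -7)
L(x, Q) = -7*x
(L(4, 4)*((0*1)*5))*3 = ((-7*4)*((0*1)*5))*3 = -0*5*3 = -28*0*3 = 0*3 = 0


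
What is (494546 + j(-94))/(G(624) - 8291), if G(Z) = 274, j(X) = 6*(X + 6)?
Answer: -494018/8017 ≈ -61.621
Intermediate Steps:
j(X) = 36 + 6*X (j(X) = 6*(6 + X) = 36 + 6*X)
(494546 + j(-94))/(G(624) - 8291) = (494546 + (36 + 6*(-94)))/(274 - 8291) = (494546 + (36 - 564))/(-8017) = (494546 - 528)*(-1/8017) = 494018*(-1/8017) = -494018/8017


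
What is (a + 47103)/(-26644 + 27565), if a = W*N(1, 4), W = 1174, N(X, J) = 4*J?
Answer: 65887/921 ≈ 71.539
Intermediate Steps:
a = 18784 (a = 1174*(4*4) = 1174*16 = 18784)
(a + 47103)/(-26644 + 27565) = (18784 + 47103)/(-26644 + 27565) = 65887/921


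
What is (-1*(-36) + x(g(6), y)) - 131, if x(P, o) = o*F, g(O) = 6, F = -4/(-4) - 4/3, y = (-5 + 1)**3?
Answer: -221/3 ≈ -73.667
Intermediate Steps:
y = -64 (y = (-4)**3 = -64)
F = -1/3 (F = -4*(-1/4) - 4*1/3 = 1 - 4/3 = -1/3 ≈ -0.33333)
x(P, o) = -o/3 (x(P, o) = o*(-1/3) = -o/3)
(-1*(-36) + x(g(6), y)) - 131 = (-1*(-36) - 1/3*(-64)) - 131 = (36 + 64/3) - 131 = 172/3 - 131 = -221/3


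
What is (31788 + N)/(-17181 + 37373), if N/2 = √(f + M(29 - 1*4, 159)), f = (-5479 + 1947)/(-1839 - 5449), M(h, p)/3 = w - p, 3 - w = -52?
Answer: 7947/5048 + I*√1034132582/18394912 ≈ 1.5743 + 0.0017482*I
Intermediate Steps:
w = 55 (w = 3 - 1*(-52) = 3 + 52 = 55)
M(h, p) = 165 - 3*p (M(h, p) = 3*(55 - p) = 165 - 3*p)
f = 883/1822 (f = -3532/(-7288) = -3532*(-1/7288) = 883/1822 ≈ 0.48463)
N = I*√1034132582/911 (N = 2*√(883/1822 + (165 - 3*159)) = 2*√(883/1822 + (165 - 477)) = 2*√(883/1822 - 312) = 2*√(-567581/1822) = 2*(I*√1034132582/1822) = I*√1034132582/911 ≈ 35.3*I)
(31788 + N)/(-17181 + 37373) = (31788 + I*√1034132582/911)/(-17181 + 37373) = (31788 + I*√1034132582/911)/20192 = (31788 + I*√1034132582/911)*(1/20192) = 7947/5048 + I*√1034132582/18394912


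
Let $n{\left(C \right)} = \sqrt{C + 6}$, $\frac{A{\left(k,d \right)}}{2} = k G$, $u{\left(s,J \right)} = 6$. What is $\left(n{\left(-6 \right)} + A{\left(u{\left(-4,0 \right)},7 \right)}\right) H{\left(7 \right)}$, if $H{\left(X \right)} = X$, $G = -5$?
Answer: $-420$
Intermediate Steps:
$A{\left(k,d \right)} = - 10 k$ ($A{\left(k,d \right)} = 2 k \left(-5\right) = 2 \left(- 5 k\right) = - 10 k$)
$n{\left(C \right)} = \sqrt{6 + C}$
$\left(n{\left(-6 \right)} + A{\left(u{\left(-4,0 \right)},7 \right)}\right) H{\left(7 \right)} = \left(\sqrt{6 - 6} - 60\right) 7 = \left(\sqrt{0} - 60\right) 7 = \left(0 - 60\right) 7 = \left(-60\right) 7 = -420$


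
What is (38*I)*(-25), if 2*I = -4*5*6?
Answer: 57000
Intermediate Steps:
I = -60 (I = (-4*5*6)/2 = (-20*6)/2 = (1/2)*(-120) = -60)
(38*I)*(-25) = (38*(-60))*(-25) = -2280*(-25) = 57000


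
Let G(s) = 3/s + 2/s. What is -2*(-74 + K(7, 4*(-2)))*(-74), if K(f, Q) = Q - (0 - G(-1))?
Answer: -12876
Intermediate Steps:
G(s) = 5/s
K(f, Q) = -5 + Q (K(f, Q) = Q - (0 - 5/(-1)) = Q - (0 - 5*(-1)) = Q - (0 - 1*(-5)) = Q - (0 + 5) = Q - 1*5 = Q - 5 = -5 + Q)
-2*(-74 + K(7, 4*(-2)))*(-74) = -2*(-74 + (-5 + 4*(-2)))*(-74) = -2*(-74 + (-5 - 8))*(-74) = -2*(-74 - 13)*(-74) = -(-174)*(-74) = -2*6438 = -12876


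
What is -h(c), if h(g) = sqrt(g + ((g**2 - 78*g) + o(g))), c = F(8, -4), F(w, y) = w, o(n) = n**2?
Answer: -2*I*sqrt(122) ≈ -22.091*I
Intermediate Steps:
c = 8
h(g) = sqrt(-77*g + 2*g**2) (h(g) = sqrt(g + ((g**2 - 78*g) + g**2)) = sqrt(g + (-78*g + 2*g**2)) = sqrt(-77*g + 2*g**2))
-h(c) = -sqrt(8*(-77 + 2*8)) = -sqrt(8*(-77 + 16)) = -sqrt(8*(-61)) = -sqrt(-488) = -2*I*sqrt(122)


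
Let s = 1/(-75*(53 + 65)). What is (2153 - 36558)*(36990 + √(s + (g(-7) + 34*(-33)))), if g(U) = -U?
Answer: -1272640950 - 6881*I*√3493183854/354 ≈ -1.2726e+9 - 1.1488e+6*I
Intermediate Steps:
s = -1/8850 (s = 1/(-75*118) = 1/(-8850) = -1/8850 ≈ -0.00011299)
(2153 - 36558)*(36990 + √(s + (g(-7) + 34*(-33)))) = (2153 - 36558)*(36990 + √(-1/8850 + (-1*(-7) + 34*(-33)))) = -34405*(36990 + √(-1/8850 + (7 - 1122))) = -34405*(36990 + √(-1/8850 - 1115)) = -34405*(36990 + √(-9867751/8850)) = -34405*(36990 + I*√3493183854/1770) = -1272640950 - 6881*I*√3493183854/354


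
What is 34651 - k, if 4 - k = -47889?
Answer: -13242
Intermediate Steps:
k = 47893 (k = 4 - 1*(-47889) = 4 + 47889 = 47893)
34651 - k = 34651 - 1*47893 = 34651 - 47893 = -13242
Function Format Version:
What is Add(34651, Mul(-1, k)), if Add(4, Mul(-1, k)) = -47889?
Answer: -13242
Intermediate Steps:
k = 47893 (k = Add(4, Mul(-1, -47889)) = Add(4, 47889) = 47893)
Add(34651, Mul(-1, k)) = Add(34651, Mul(-1, 47893)) = Add(34651, -47893) = -13242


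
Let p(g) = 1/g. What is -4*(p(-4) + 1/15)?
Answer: 11/15 ≈ 0.73333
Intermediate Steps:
-4*(p(-4) + 1/15) = -4*(1/(-4) + 1/15) = -4*(-1/4 + 1/15) = -4*(-11/60) = 11/15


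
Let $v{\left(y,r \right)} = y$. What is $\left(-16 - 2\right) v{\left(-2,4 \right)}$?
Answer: $36$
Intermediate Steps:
$\left(-16 - 2\right) v{\left(-2,4 \right)} = \left(-16 - 2\right) \left(-2\right) = \left(-18\right) \left(-2\right) = 36$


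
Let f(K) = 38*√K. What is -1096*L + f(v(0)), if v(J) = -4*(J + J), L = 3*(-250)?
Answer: 822000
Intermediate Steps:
L = -750
v(J) = -8*J
-1096*L + f(v(0)) = -1096*(-750) + 38*√(-8*0) = 822000 + 38*√0 = 822000 + 38*0 = 822000 + 0 = 822000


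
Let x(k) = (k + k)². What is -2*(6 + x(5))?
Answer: -212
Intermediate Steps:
x(k) = 4*k² (x(k) = (2*k)² = 4*k²)
-2*(6 + x(5)) = -2*(6 + 4*5²) = -2*(6 + 4*25) = -2*(6 + 100) = -2*106 = -212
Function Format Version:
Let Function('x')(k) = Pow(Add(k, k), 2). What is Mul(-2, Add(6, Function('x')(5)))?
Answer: -212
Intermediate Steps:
Function('x')(k) = Mul(4, Pow(k, 2)) (Function('x')(k) = Pow(Mul(2, k), 2) = Mul(4, Pow(k, 2)))
Mul(-2, Add(6, Function('x')(5))) = Mul(-2, Add(6, Mul(4, Pow(5, 2)))) = Mul(-2, Add(6, Mul(4, 25))) = Mul(-2, Add(6, 100)) = Mul(-2, 106) = -212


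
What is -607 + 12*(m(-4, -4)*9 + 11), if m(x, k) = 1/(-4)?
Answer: -502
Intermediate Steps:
m(x, k) = -¼
-607 + 12*(m(-4, -4)*9 + 11) = -607 + 12*(-¼*9 + 11) = -607 + 12*(-9/4 + 11) = -607 + 12*(35/4) = -607 + 105 = -502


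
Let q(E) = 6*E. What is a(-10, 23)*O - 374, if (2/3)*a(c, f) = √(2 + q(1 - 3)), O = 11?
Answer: -374 + 33*I*√10/2 ≈ -374.0 + 52.178*I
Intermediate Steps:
a(c, f) = 3*I*√10/2 (a(c, f) = 3*√(2 + 6*(1 - 3))/2 = 3*√(2 + 6*(-2))/2 = 3*√(2 - 12)/2 = 3*√(-10)/2 = 3*(I*√10)/2 = 3*I*√10/2)
a(-10, 23)*O - 374 = (3*I*√10/2)*11 - 374 = 33*I*√10/2 - 374 = -374 + 33*I*√10/2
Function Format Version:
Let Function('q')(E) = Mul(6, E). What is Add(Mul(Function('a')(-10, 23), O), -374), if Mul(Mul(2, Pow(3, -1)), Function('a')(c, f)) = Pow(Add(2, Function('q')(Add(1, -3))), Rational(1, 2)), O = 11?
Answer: Add(-374, Mul(Rational(33, 2), I, Pow(10, Rational(1, 2)))) ≈ Add(-374.00, Mul(52.178, I))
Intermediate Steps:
Function('a')(c, f) = Mul(Rational(3, 2), I, Pow(10, Rational(1, 2))) (Function('a')(c, f) = Mul(Rational(3, 2), Pow(Add(2, Mul(6, Add(1, -3))), Rational(1, 2))) = Mul(Rational(3, 2), Pow(Add(2, Mul(6, -2)), Rational(1, 2))) = Mul(Rational(3, 2), Pow(Add(2, -12), Rational(1, 2))) = Mul(Rational(3, 2), Pow(-10, Rational(1, 2))) = Mul(Rational(3, 2), Mul(I, Pow(10, Rational(1, 2)))) = Mul(Rational(3, 2), I, Pow(10, Rational(1, 2))))
Add(Mul(Function('a')(-10, 23), O), -374) = Add(Mul(Mul(Rational(3, 2), I, Pow(10, Rational(1, 2))), 11), -374) = Add(Mul(Rational(33, 2), I, Pow(10, Rational(1, 2))), -374) = Add(-374, Mul(Rational(33, 2), I, Pow(10, Rational(1, 2))))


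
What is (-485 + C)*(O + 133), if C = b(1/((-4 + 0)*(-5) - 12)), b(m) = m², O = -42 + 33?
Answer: -962209/16 ≈ -60138.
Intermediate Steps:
O = -9
C = 1/64 (C = (1/((-4 + 0)*(-5) - 12))² = (1/(-4*(-5) - 12))² = (1/(20 - 12))² = (1/8)² = (⅛)² = 1/64 ≈ 0.015625)
(-485 + C)*(O + 133) = (-485 + 1/64)*(-9 + 133) = -31039/64*124 = -962209/16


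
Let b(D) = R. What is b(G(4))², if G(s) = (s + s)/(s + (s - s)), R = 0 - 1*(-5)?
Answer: 25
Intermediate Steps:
R = 5 (R = 0 + 5 = 5)
G(s) = 2 (G(s) = (2*s)/(s + 0) = (2*s)/s = 2)
b(D) = 5
b(G(4))² = 5² = 25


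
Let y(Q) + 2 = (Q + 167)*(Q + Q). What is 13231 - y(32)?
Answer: 497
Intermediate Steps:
y(Q) = -2 + 2*Q*(167 + Q) (y(Q) = -2 + (Q + 167)*(Q + Q) = -2 + (167 + Q)*(2*Q) = -2 + 2*Q*(167 + Q))
13231 - y(32) = 13231 - (-2 + 2*32² + 334*32) = 13231 - (-2 + 2*1024 + 10688) = 13231 - (-2 + 2048 + 10688) = 13231 - 1*12734 = 13231 - 12734 = 497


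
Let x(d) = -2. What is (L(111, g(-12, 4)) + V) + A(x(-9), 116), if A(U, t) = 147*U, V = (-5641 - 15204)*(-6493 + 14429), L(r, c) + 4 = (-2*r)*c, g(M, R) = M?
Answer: -165423554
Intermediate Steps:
L(r, c) = -4 - 2*c*r (L(r, c) = -4 + (-2*r)*c = -4 - 2*c*r)
V = -165425920 (V = -20845*7936 = -165425920)
(L(111, g(-12, 4)) + V) + A(x(-9), 116) = ((-4 - 2*(-12)*111) - 165425920) + 147*(-2) = ((-4 + 2664) - 165425920) - 294 = (2660 - 165425920) - 294 = -165423260 - 294 = -165423554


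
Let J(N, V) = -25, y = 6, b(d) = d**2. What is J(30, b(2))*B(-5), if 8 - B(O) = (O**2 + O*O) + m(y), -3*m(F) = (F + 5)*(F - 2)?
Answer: 2050/3 ≈ 683.33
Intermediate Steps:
m(F) = -(-2 + F)*(5 + F)/3 (m(F) = -(F + 5)*(F - 2)/3 = -(5 + F)*(-2 + F)/3 = -(-2 + F)*(5 + F)/3)
B(O) = 68/3 - 2*O**2 (B(O) = 8 - ((O**2 + O*O) + (10/3 - 1*6 - 1/3*6**2)) = 8 - ((O**2 + O**2) + (10/3 - 6 - 1/3*36)) = 8 - (2*O**2 + (10/3 - 6 - 12)) = 8 - (2*O**2 - 44/3) = 8 - (-44/3 + 2*O**2) = 8 + (44/3 - 2*O**2) = 68/3 - 2*O**2)
J(30, b(2))*B(-5) = -25*(68/3 - 2*(-5)**2) = -25*(68/3 - 2*25) = -25*(68/3 - 50) = -25*(-82/3) = 2050/3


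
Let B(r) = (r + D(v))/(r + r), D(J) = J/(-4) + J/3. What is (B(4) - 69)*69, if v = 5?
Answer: -151133/32 ≈ -4722.9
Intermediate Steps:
D(J) = J/12 (D(J) = J*(-1/4) + J*(1/3) = -J/4 + J/3 = J/12)
B(r) = (5/12 + r)/(2*r) (B(r) = (r + (1/12)*5)/(r + r) = (r + 5/12)/((2*r)) = (5/12 + r)*(1/(2*r)) = (5/12 + r)/(2*r))
(B(4) - 69)*69 = ((1/24)*(5 + 12*4)/4 - 69)*69 = ((1/24)*(1/4)*(5 + 48) - 69)*69 = ((1/24)*(1/4)*53 - 69)*69 = (53/96 - 69)*69 = -6571/96*69 = -151133/32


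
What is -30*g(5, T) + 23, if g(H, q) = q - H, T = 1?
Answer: 143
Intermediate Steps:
-30*g(5, T) + 23 = -30*(1 - 1*5) + 23 = -30*(1 - 5) + 23 = -30*(-4) + 23 = 120 + 23 = 143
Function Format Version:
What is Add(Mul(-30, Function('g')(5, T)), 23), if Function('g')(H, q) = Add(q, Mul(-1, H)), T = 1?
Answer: 143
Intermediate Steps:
Add(Mul(-30, Function('g')(5, T)), 23) = Add(Mul(-30, Add(1, Mul(-1, 5))), 23) = Add(Mul(-30, Add(1, -5)), 23) = Add(Mul(-30, -4), 23) = Add(120, 23) = 143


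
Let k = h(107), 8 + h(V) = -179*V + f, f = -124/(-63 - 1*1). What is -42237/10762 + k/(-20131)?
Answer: -5152665731/1733198576 ≈ -2.9729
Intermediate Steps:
f = 31/16 (f = -124/(-63 - 1) = -124/(-64) = -124*(-1/64) = 31/16 ≈ 1.9375)
h(V) = -97/16 - 179*V (h(V) = -8 + (-179*V + 31/16) = -8 + (31/16 - 179*V) = -97/16 - 179*V)
k = -306545/16 (k = -97/16 - 179*107 = -97/16 - 19153 = -306545/16 ≈ -19159.)
-42237/10762 + k/(-20131) = -42237/10762 - 306545/16/(-20131) = -42237*1/10762 - 306545/16*(-1/20131) = -42237/10762 + 306545/322096 = -5152665731/1733198576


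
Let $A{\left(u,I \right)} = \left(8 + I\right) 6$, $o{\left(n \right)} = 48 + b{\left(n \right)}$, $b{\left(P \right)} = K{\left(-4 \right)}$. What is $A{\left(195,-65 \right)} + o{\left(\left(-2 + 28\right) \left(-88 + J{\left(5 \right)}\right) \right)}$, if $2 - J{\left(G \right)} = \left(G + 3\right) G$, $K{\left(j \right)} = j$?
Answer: $-298$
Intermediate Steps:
$b{\left(P \right)} = -4$
$J{\left(G \right)} = 2 - G \left(3 + G\right)$ ($J{\left(G \right)} = 2 - \left(G + 3\right) G = 2 - \left(3 + G\right) G = 2 - G \left(3 + G\right)$)
$o{\left(n \right)} = 44$ ($o{\left(n \right)} = 48 - 4 = 44$)
$A{\left(u,I \right)} = 48 + 6 I$
$A{\left(195,-65 \right)} + o{\left(\left(-2 + 28\right) \left(-88 + J{\left(5 \right)}\right) \right)} = \left(48 + 6 \left(-65\right)\right) + 44 = \left(48 - 390\right) + 44 = -342 + 44 = -298$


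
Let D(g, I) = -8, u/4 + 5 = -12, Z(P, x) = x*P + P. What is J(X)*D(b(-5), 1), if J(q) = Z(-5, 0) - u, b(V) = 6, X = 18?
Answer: -504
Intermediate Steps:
Z(P, x) = P + P*x (Z(P, x) = P*x + P = P + P*x)
u = -68 (u = -20 + 4*(-12) = -20 - 48 = -68)
J(q) = 63 (J(q) = -5*(1 + 0) - 1*(-68) = -5*1 + 68 = -5 + 68 = 63)
J(X)*D(b(-5), 1) = 63*(-8) = -504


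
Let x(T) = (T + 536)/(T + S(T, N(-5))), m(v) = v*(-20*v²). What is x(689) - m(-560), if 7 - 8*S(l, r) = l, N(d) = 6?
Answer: -242350079860/69 ≈ -3.5123e+9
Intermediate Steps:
S(l, r) = 7/8 - l/8
m(v) = -20*v³
x(T) = (536 + T)/(7/8 + 7*T/8) (x(T) = (T + 536)/(T + (7/8 - T/8)) = (536 + T)/(7/8 + 7*T/8))
x(689) - m(-560) = 8*(536 + 689)/(7*(1 + 689)) - (-20)*(-560)³ = (8/7)*1225/690 - (-20)*(-175616000) = (8/7)*(1/690)*1225 - 1*3512320000 = 140/69 - 3512320000 = -242350079860/69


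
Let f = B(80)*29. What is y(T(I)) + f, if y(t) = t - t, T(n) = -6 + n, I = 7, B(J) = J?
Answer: 2320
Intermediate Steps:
y(t) = 0
f = 2320 (f = 80*29 = 2320)
y(T(I)) + f = 0 + 2320 = 2320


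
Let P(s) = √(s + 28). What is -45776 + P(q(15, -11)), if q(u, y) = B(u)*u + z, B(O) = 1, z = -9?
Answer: -45776 + √34 ≈ -45770.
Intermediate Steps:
q(u, y) = -9 + u (q(u, y) = 1*u - 9 = u - 9 = -9 + u)
P(s) = √(28 + s)
-45776 + P(q(15, -11)) = -45776 + √(28 + (-9 + 15)) = -45776 + √(28 + 6) = -45776 + √34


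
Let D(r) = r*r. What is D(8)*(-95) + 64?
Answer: -6016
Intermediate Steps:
D(r) = r²
D(8)*(-95) + 64 = 8²*(-95) + 64 = 64*(-95) + 64 = -6080 + 64 = -6016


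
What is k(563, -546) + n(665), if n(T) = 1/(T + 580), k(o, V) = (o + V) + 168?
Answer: 230326/1245 ≈ 185.00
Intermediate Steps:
k(o, V) = 168 + V + o (k(o, V) = (V + o) + 168 = 168 + V + o)
n(T) = 1/(580 + T)
k(563, -546) + n(665) = (168 - 546 + 563) + 1/(580 + 665) = 185 + 1/1245 = 230326/1245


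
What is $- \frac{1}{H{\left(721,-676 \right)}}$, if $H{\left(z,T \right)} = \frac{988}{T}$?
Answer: $\frac{13}{19} \approx 0.68421$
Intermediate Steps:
$- \frac{1}{H{\left(721,-676 \right)}} = - \frac{1}{988 \frac{1}{-676}} = - \frac{1}{988 \left(- \frac{1}{676}\right)} = - \frac{1}{- \frac{19}{13}} = \left(-1\right) \left(- \frac{13}{19}\right) = \frac{13}{19}$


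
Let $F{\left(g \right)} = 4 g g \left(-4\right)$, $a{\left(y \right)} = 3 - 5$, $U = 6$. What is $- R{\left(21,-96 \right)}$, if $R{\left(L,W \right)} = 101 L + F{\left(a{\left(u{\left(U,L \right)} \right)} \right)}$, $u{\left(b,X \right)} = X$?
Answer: $-2057$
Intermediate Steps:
$a{\left(y \right)} = -2$ ($a{\left(y \right)} = 3 - 5 = -2$)
$F{\left(g \right)} = - 16 g^{2}$ ($F{\left(g \right)} = 4 g^{2} \left(-4\right) = - 16 g^{2}$)
$R{\left(L,W \right)} = -64 + 101 L$ ($R{\left(L,W \right)} = 101 L - 16 \left(-2\right)^{2} = 101 L - 64 = -64 + 101 L$)
$- R{\left(21,-96 \right)} = - (-64 + 101 \cdot 21) = - (-64 + 2121) = \left(-1\right) 2057 = -2057$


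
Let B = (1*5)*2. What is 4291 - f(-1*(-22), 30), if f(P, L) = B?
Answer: 4281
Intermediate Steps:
B = 10 (B = 5*2 = 10)
f(P, L) = 10
4291 - f(-1*(-22), 30) = 4291 - 1*10 = 4291 - 10 = 4281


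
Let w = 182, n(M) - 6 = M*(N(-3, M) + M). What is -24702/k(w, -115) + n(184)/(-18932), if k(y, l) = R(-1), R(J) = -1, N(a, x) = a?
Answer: 233812477/9466 ≈ 24700.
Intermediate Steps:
n(M) = 6 + M*(-3 + M)
k(y, l) = -1
-24702/k(w, -115) + n(184)/(-18932) = -24702/(-1) + (6 + 184² - 3*184)/(-18932) = -24702*(-1) + (6 + 33856 - 552)*(-1/18932) = 24702 + 33310*(-1/18932) = 24702 - 16655/9466 = 233812477/9466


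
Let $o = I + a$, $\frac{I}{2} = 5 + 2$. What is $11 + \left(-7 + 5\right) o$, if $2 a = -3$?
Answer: $-14$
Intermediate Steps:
$a = - \frac{3}{2}$ ($a = \frac{1}{2} \left(-3\right) = - \frac{3}{2} \approx -1.5$)
$I = 14$ ($I = 2 \left(5 + 2\right) = 2 \cdot 7 = 14$)
$o = \frac{25}{2}$ ($o = 14 - \frac{3}{2} = \frac{25}{2} \approx 12.5$)
$11 + \left(-7 + 5\right) o = 11 + \left(-7 + 5\right) \frac{25}{2} = 11 - 25 = -14$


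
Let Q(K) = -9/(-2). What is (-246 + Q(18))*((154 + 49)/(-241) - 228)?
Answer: 26637933/482 ≈ 55265.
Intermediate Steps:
Q(K) = 9/2 (Q(K) = -9*(-½) = 9/2)
(-246 + Q(18))*((154 + 49)/(-241) - 228) = (-246 + 9/2)*((154 + 49)/(-241) - 228) = -483*(203*(-1/241) - 228)/2 = -483*(-203/241 - 228)/2 = -483/2*(-55151/241) = 26637933/482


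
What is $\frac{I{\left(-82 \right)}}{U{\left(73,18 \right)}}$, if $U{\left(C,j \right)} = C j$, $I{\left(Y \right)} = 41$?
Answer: $\frac{41}{1314} \approx 0.031202$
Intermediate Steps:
$\frac{I{\left(-82 \right)}}{U{\left(73,18 \right)}} = \frac{41}{73 \cdot 18} = \frac{41}{1314}$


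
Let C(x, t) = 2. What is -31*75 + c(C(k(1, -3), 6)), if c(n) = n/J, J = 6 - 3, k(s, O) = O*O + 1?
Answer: -6973/3 ≈ -2324.3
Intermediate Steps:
k(s, O) = 1 + O**2 (k(s, O) = O**2 + 1 = 1 + O**2)
J = 3
c(n) = n/3
-31*75 + c(C(k(1, -3), 6)) = -31*75 + (1/3)*2 = -2325 + 2/3 = -6973/3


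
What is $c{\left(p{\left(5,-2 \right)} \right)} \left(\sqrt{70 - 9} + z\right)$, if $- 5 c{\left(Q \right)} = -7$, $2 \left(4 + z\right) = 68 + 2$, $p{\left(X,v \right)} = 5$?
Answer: $\frac{217}{5} + \frac{7 \sqrt{61}}{5} \approx 54.334$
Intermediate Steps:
$z = 31$ ($z = -4 + \frac{68 + 2}{2} = -4 + \frac{1}{2} \cdot 70 = -4 + 35 = 31$)
$c{\left(Q \right)} = \frac{7}{5}$ ($c{\left(Q \right)} = \left(- \frac{1}{5}\right) \left(-7\right) = \frac{7}{5}$)
$c{\left(p{\left(5,-2 \right)} \right)} \left(\sqrt{70 - 9} + z\right) = \frac{7 \left(\sqrt{70 - 9} + 31\right)}{5} = \frac{7 \left(\sqrt{61} + 31\right)}{5} = \frac{7 \left(31 + \sqrt{61}\right)}{5} = \frac{217}{5} + \frac{7 \sqrt{61}}{5}$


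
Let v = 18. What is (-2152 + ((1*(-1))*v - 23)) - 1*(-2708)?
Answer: 515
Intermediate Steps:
(-2152 + ((1*(-1))*v - 23)) - 1*(-2708) = (-2152 + ((1*(-1))*18 - 23)) - 1*(-2708) = (-2152 + (-1*18 - 23)) + 2708 = (-2152 + (-18 - 23)) + 2708 = (-2152 - 41) + 2708 = -2193 + 2708 = 515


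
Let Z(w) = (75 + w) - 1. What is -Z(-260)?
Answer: 186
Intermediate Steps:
Z(w) = 74 + w
-Z(-260) = -(74 - 260) = -1*(-186) = 186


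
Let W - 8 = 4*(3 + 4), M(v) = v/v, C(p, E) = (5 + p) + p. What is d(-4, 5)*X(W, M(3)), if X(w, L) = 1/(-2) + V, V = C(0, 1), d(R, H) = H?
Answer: 45/2 ≈ 22.500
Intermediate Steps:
C(p, E) = 5 + 2*p
V = 5 (V = 5 + 2*0 = 5 + 0 = 5)
M(v) = 1
W = 36 (W = 8 + 4*(3 + 4) = 8 + 4*7 = 8 + 28 = 36)
X(w, L) = 9/2 (X(w, L) = 1/(-2) + 5 = -½ + 5 = 9/2)
d(-4, 5)*X(W, M(3)) = 5*(9/2) = 45/2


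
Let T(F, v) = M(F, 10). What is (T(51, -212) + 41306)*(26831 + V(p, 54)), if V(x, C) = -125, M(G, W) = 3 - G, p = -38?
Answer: 1101836148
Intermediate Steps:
T(F, v) = 3 - F
(T(51, -212) + 41306)*(26831 + V(p, 54)) = ((3 - 1*51) + 41306)*(26831 - 125) = ((3 - 51) + 41306)*26706 = (-48 + 41306)*26706 = 41258*26706 = 1101836148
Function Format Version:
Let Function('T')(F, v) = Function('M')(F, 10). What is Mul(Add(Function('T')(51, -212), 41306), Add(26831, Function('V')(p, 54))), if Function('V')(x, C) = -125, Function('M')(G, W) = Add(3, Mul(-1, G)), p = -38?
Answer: 1101836148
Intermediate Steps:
Function('T')(F, v) = Add(3, Mul(-1, F))
Mul(Add(Function('T')(51, -212), 41306), Add(26831, Function('V')(p, 54))) = Mul(Add(Add(3, Mul(-1, 51)), 41306), Add(26831, -125)) = Mul(Add(Add(3, -51), 41306), 26706) = Mul(Add(-48, 41306), 26706) = Mul(41258, 26706) = 1101836148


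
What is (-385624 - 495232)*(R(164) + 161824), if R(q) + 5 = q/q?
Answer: -142540117920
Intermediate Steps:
R(q) = -4 (R(q) = -5 + q/q = -5 + 1 = -4)
(-385624 - 495232)*(R(164) + 161824) = (-385624 - 495232)*(-4 + 161824) = -880856*161820 = -142540117920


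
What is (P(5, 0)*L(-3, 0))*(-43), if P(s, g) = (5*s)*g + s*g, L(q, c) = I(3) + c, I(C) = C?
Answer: 0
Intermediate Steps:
L(q, c) = 3 + c
P(s, g) = 6*g*s (P(s, g) = 5*g*s + g*s = 6*g*s)
(P(5, 0)*L(-3, 0))*(-43) = ((6*0*5)*(3 + 0))*(-43) = (0*3)*(-43) = 0*(-43) = 0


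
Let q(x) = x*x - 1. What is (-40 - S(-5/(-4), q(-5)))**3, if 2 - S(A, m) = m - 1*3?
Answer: -9261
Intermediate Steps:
q(x) = -1 + x**2 (q(x) = x**2 - 1 = -1 + x**2)
S(A, m) = 5 - m (S(A, m) = 2 - (m - 1*3) = 2 - (m - 3) = 2 - (-3 + m) = 2 + (3 - m) = 5 - m)
(-40 - S(-5/(-4), q(-5)))**3 = (-40 - (5 - (-1 + (-5)**2)))**3 = (-40 - (5 - (-1 + 25)))**3 = (-40 - (5 - 1*24))**3 = (-40 - (5 - 24))**3 = (-40 - 1*(-19))**3 = (-40 + 19)**3 = (-21)**3 = -9261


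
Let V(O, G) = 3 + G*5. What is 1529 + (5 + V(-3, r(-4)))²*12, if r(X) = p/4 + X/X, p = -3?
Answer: 10223/4 ≈ 2555.8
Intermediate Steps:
r(X) = ¼ (r(X) = -3/4 + X/X = -3*¼ + 1 = -¾ + 1 = ¼)
V(O, G) = 3 + 5*G
1529 + (5 + V(-3, r(-4)))²*12 = 1529 + (5 + (3 + 5*(¼)))²*12 = 1529 + (5 + (3 + 5/4))²*12 = 1529 + (5 + 17/4)²*12 = 1529 + (37/4)²*12 = 1529 + (1369/16)*12 = 1529 + 4107/4 = 10223/4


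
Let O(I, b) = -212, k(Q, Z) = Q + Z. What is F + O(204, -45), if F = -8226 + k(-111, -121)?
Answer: -8670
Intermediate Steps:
F = -8458 (F = -8226 + (-111 - 121) = -8226 - 232 = -8458)
F + O(204, -45) = -8458 - 212 = -8670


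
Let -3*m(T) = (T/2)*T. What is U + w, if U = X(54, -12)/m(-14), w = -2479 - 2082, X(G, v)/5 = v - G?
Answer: -222994/49 ≈ -4550.9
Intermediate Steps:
X(G, v) = -5*G + 5*v (X(G, v) = 5*(v - G) = -5*G + 5*v)
m(T) = -T²/6 (m(T) = -T/2*T/3 = -T²/6)
w = -4561
U = 495/49 (U = (-5*54 + 5*(-12))/((-⅙*(-14)²)) = (-270 - 60)/((-⅙*196)) = -330/(-98/3) = -330*(-3/98) = 495/49 ≈ 10.102)
U + w = 495/49 - 4561 = -222994/49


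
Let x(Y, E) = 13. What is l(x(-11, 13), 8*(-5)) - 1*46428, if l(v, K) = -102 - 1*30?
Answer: -46560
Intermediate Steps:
l(v, K) = -132 (l(v, K) = -102 - 30 = -132)
l(x(-11, 13), 8*(-5)) - 1*46428 = -132 - 1*46428 = -132 - 46428 = -46560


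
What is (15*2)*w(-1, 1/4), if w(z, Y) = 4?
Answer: 120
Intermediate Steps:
(15*2)*w(-1, 1/4) = (15*2)*4 = 30*4 = 120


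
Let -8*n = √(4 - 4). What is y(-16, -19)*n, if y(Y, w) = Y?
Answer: 0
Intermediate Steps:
n = 0 (n = -√(4 - 4)/8 = -√0/8 = -⅛*0 = 0)
y(-16, -19)*n = -16*0 = 0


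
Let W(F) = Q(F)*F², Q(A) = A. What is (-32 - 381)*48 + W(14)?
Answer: -17080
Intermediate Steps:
W(F) = F³ (W(F) = F*F² = F³)
(-32 - 381)*48 + W(14) = (-32 - 381)*48 + 14³ = -413*48 + 2744 = -19824 + 2744 = -17080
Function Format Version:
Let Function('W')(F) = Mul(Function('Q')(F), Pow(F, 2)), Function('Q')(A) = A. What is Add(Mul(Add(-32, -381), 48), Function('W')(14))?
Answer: -17080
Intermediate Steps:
Function('W')(F) = Pow(F, 3) (Function('W')(F) = Mul(F, Pow(F, 2)) = Pow(F, 3))
Add(Mul(Add(-32, -381), 48), Function('W')(14)) = Add(Mul(Add(-32, -381), 48), Pow(14, 3)) = Add(Mul(-413, 48), 2744) = Add(-19824, 2744) = -17080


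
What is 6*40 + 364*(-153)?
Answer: -55452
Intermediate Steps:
6*40 + 364*(-153) = 240 - 55692 = -55452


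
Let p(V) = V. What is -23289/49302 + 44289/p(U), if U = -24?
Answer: -121338623/65736 ≈ -1845.8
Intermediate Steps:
-23289/49302 + 44289/p(U) = -23289/49302 + 44289/(-24) = -23289*1/49302 + 44289*(-1/24) = -7763/16434 - 14763/8 = -121338623/65736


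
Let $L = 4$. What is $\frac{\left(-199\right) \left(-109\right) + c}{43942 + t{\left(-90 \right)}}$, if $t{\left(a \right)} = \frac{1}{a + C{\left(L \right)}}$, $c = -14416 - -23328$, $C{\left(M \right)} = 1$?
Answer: $\frac{2723667}{3910837} \approx 0.69644$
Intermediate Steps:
$c = 8912$ ($c = -14416 + 23328 = 8912$)
$t{\left(a \right)} = \frac{1}{1 + a}$ ($t{\left(a \right)} = \frac{1}{a + 1} = \frac{1}{1 + a}$)
$\frac{\left(-199\right) \left(-109\right) + c}{43942 + t{\left(-90 \right)}} = \frac{\left(-199\right) \left(-109\right) + 8912}{43942 + \frac{1}{1 - 90}} = \frac{21691 + 8912}{43942 + \frac{1}{-89}} = \frac{30603}{43942 - \frac{1}{89}} = \frac{30603}{\frac{3910837}{89}} = 30603 \cdot \frac{89}{3910837} = \frac{2723667}{3910837}$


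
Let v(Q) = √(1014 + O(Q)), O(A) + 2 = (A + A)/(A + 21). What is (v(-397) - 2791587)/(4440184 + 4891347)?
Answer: -2791587/9331531 + √8960691/877163914 ≈ -0.29915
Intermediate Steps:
O(A) = -2 + 2*A/(21 + A) (O(A) = -2 + (A + A)/(A + 21) = -2 + (2*A)/(21 + A) = -2 + 2*A/(21 + A))
v(Q) = √(1014 - 42/(21 + Q))
(v(-397) - 2791587)/(4440184 + 4891347) = (√(1014 - 42/(21 - 397)) - 2791587)/(4440184 + 4891347) = (√(1014 - 42/(-376)) - 2791587)/9331531 = (√(1014 - 42*(-1/376)) - 2791587)*(1/9331531) = (√(1014 + 21/188) - 2791587)*(1/9331531) = (√(190653/188) - 2791587)*(1/9331531) = (√8960691/94 - 2791587)*(1/9331531) = (-2791587 + √8960691/94)*(1/9331531) = -2791587/9331531 + √8960691/877163914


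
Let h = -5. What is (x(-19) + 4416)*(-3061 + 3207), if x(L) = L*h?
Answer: 658606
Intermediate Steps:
x(L) = -5*L (x(L) = L*(-5) = -5*L)
(x(-19) + 4416)*(-3061 + 3207) = (-5*(-19) + 4416)*(-3061 + 3207) = (95 + 4416)*146 = 4511*146 = 658606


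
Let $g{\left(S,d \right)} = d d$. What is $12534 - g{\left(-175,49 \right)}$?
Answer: $10133$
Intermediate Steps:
$g{\left(S,d \right)} = d^{2}$
$12534 - g{\left(-175,49 \right)} = 12534 - 49^{2} = 12534 - 2401 = 10133$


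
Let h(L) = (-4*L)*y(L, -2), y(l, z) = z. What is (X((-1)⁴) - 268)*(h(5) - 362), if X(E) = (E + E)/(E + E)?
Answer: 85974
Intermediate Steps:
h(L) = 8*L (h(L) = -4*L*(-2) = 8*L)
X(E) = 1 (X(E) = (2*E)/((2*E)) = (2*E)*(1/(2*E)) = 1)
(X((-1)⁴) - 268)*(h(5) - 362) = (1 - 268)*(8*5 - 362) = -267*(40 - 362) = -267*(-322) = 85974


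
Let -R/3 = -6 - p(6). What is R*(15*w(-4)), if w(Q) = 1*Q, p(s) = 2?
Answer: -1440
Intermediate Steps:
w(Q) = Q
R = 24 (R = -3*(-6 - 1*2) = -3*(-6 - 2) = -3*(-8) = 24)
R*(15*w(-4)) = 24*(15*(-4)) = 24*(-60) = -1440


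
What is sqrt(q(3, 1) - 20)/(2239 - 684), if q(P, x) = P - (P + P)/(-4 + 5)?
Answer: I*sqrt(23)/1555 ≈ 0.0030841*I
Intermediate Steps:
q(P, x) = -P (q(P, x) = P - 2*P/1 = P - 2*P = -P)
sqrt(q(3, 1) - 20)/(2239 - 684) = sqrt(-1*3 - 20)/(2239 - 684) = sqrt(-3 - 20)/1555 = sqrt(-23)*(1/1555) = (I*sqrt(23))*(1/1555) = I*sqrt(23)/1555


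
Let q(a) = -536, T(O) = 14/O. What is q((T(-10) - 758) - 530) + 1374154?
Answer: 1373618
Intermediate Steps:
q((T(-10) - 758) - 530) + 1374154 = -536 + 1374154 = 1373618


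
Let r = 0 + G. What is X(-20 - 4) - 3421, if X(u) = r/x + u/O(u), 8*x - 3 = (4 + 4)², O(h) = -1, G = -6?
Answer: -227647/67 ≈ -3397.7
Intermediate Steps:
r = -6 (r = 0 - 6 = -6)
x = 67/8 (x = 3/8 + (4 + 4)²/8 = 3/8 + (⅛)*8² = 3/8 + (⅛)*64 = 3/8 + 8 = 67/8 ≈ 8.3750)
X(u) = -48/67 - u (X(u) = -6/67/8 + u/(-1) = -6*8/67 + u*(-1) = -48/67 - u)
X(-20 - 4) - 3421 = (-48/67 - (-20 - 4)) - 3421 = (-48/67 - 1*(-24)) - 3421 = (-48/67 + 24) - 3421 = 1560/67 - 3421 = -227647/67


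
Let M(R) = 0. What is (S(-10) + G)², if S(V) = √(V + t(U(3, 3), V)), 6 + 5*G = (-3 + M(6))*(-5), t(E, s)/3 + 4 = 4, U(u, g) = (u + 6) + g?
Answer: -169/25 + 18*I*√10/5 ≈ -6.76 + 11.384*I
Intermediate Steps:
U(u, g) = 6 + g + u (U(u, g) = (6 + u) + g = 6 + g + u)
t(E, s) = 0 (t(E, s) = -12 + 3*4 = -12 + 12 = 0)
G = 9/5 (G = -6/5 + ((-3 + 0)*(-5))/5 = -6/5 + (-3*(-5))/5 = -6/5 + (⅕)*15 = -6/5 + 3 = 9/5 ≈ 1.8000)
S(V) = √V (S(V) = √(V + 0) = √V)
(S(-10) + G)² = (√(-10) + 9/5)² = (I*√10 + 9/5)² = (9/5 + I*√10)²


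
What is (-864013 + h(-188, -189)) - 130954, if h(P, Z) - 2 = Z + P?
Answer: -995342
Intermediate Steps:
h(P, Z) = 2 + P + Z (h(P, Z) = 2 + (Z + P) = 2 + (P + Z) = 2 + P + Z)
(-864013 + h(-188, -189)) - 130954 = (-864013 + (2 - 188 - 189)) - 130954 = (-864013 - 375) - 130954 = -864388 - 130954 = -995342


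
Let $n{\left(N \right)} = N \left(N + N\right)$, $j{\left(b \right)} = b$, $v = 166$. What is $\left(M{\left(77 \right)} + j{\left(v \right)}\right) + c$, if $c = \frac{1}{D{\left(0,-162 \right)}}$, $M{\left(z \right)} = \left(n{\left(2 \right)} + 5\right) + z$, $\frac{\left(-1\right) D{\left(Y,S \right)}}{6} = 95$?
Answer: $\frac{145919}{570} \approx 256.0$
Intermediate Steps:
$D{\left(Y,S \right)} = -570$ ($D{\left(Y,S \right)} = \left(-6\right) 95 = -570$)
$n{\left(N \right)} = 2 N^{2}$ ($n{\left(N \right)} = N 2 N = 2 N^{2}$)
$M{\left(z \right)} = 13 + z$ ($M{\left(z \right)} = \left(2 \cdot 2^{2} + 5\right) + z = \left(2 \cdot 4 + 5\right) + z = \left(8 + 5\right) + z = 13 + z$)
$c = - \frac{1}{570}$ ($c = \frac{1}{-570} = - \frac{1}{570} \approx -0.0017544$)
$\left(M{\left(77 \right)} + j{\left(v \right)}\right) + c = \left(\left(13 + 77\right) + 166\right) - \frac{1}{570} = \left(90 + 166\right) - \frac{1}{570} = 256 - \frac{1}{570} = \frac{145919}{570}$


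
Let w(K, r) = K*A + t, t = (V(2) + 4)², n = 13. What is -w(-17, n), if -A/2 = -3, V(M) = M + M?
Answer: 38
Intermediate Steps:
V(M) = 2*M
A = 6 (A = -2*(-3) = 6)
t = 64 (t = (2*2 + 4)² = (4 + 4)² = 8² = 64)
w(K, r) = 64 + 6*K (w(K, r) = K*6 + 64 = 6*K + 64 = 64 + 6*K)
-w(-17, n) = -(64 + 6*(-17)) = -(64 - 102) = -1*(-38) = 38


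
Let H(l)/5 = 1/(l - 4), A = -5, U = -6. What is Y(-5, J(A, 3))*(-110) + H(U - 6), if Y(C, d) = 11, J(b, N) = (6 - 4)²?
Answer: -19365/16 ≈ -1210.3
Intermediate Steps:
J(b, N) = 4 (J(b, N) = 2² = 4)
H(l) = 5/(-4 + l) (H(l) = 5/(l - 4) = 5/(-4 + l))
Y(-5, J(A, 3))*(-110) + H(U - 6) = 11*(-110) + 5/(-4 + (-6 - 6)) = -1210 + 5/(-4 - 12) = -1210 + 5/(-16) = -1210 + 5*(-1/16) = -1210 - 5/16 = -19365/16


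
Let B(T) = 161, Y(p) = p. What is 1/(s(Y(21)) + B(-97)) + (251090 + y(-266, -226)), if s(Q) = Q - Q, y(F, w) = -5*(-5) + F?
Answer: 40386690/161 ≈ 2.5085e+5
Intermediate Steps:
y(F, w) = 25 + F
s(Q) = 0
1/(s(Y(21)) + B(-97)) + (251090 + y(-266, -226)) = 1/(0 + 161) + (251090 + (25 - 266)) = 1/161 + (251090 - 241) = 1/161 + 250849 = 40386690/161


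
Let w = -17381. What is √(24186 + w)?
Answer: √6805 ≈ 82.492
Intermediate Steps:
√(24186 + w) = √(24186 - 17381) = √6805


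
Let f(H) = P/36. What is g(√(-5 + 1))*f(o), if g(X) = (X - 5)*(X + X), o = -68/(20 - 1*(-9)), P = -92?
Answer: 184/9 + 460*I/9 ≈ 20.444 + 51.111*I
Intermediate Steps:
o = -68/29 (o = -68/(20 + 9) = -68/29 ≈ -2.3448)
f(H) = -23/9 (f(H) = -92/36 = -92*1/36 = -23/9)
g(X) = 2*X*(-5 + X) (g(X) = (-5 + X)*(2*X) = 2*X*(-5 + X))
g(√(-5 + 1))*f(o) = (2*√(-5 + 1)*(-5 + √(-5 + 1)))*(-23/9) = (2*√(-4)*(-5 + √(-4)))*(-23/9) = (2*(2*I)*(-5 + 2*I))*(-23/9) = (4*I*(-5 + 2*I))*(-23/9) = -92*I*(-5 + 2*I)/9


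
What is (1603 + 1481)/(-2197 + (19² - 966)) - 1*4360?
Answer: -2036634/467 ≈ -4361.1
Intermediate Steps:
(1603 + 1481)/(-2197 + (19² - 966)) - 1*4360 = 3084/(-2197 + (361 - 966)) - 4360 = 3084/(-2197 - 605) - 4360 = 3084/(-2802) - 4360 = 3084*(-1/2802) - 4360 = -514/467 - 4360 = -2036634/467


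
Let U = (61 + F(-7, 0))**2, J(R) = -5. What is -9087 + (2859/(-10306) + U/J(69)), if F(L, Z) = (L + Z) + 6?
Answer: -101073801/10306 ≈ -9807.3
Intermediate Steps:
F(L, Z) = 6 + L + Z
U = 3600 (U = (61 + (6 - 7 + 0))**2 = (61 - 1)**2 = 60**2 = 3600)
-9087 + (2859/(-10306) + U/J(69)) = -9087 + (2859/(-10306) + 3600/(-5)) = -9087 + (2859*(-1/10306) + 3600*(-1/5)) = -9087 + (-2859/10306 - 720) = -9087 - 7423179/10306 = -101073801/10306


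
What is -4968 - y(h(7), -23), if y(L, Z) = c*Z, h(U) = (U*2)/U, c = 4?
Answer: -4876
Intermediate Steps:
h(U) = 2 (h(U) = (2*U)/U = 2)
y(L, Z) = 4*Z
-4968 - y(h(7), -23) = -4968 - 4*(-23) = -4968 - 1*(-92) = -4968 + 92 = -4876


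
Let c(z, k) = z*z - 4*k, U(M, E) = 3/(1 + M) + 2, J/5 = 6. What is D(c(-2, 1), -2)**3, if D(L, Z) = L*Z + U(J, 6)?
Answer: 274625/29791 ≈ 9.2184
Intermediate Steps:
J = 30 (J = 5*6 = 30)
U(M, E) = 2 + 3/(1 + M) (U(M, E) = 3/(1 + M) + 2 = 2 + 3/(1 + M))
c(z, k) = z**2 - 4*k
D(L, Z) = 65/31 + L*Z (D(L, Z) = L*Z + (5 + 2*30)/(1 + 30) = L*Z + (5 + 60)/31 = L*Z + (1/31)*65 = L*Z + 65/31 = 65/31 + L*Z)
D(c(-2, 1), -2)**3 = (65/31 + ((-2)**2 - 4*1)*(-2))**3 = (65/31 + (4 - 4)*(-2))**3 = (65/31 + 0*(-2))**3 = (65/31 + 0)**3 = (65/31)**3 = 274625/29791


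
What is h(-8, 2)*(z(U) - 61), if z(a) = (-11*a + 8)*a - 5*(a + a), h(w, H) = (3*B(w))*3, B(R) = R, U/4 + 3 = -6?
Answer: 1025640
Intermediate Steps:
U = -36 (U = -12 + 4*(-6) = -12 - 24 = -36)
h(w, H) = 9*w (h(w, H) = (3*w)*3 = 9*w)
z(a) = -10*a + a*(8 - 11*a) (z(a) = (8 - 11*a)*a - 10*a = a*(8 - 11*a) - 10*a = -10*a + a*(8 - 11*a))
h(-8, 2)*(z(U) - 61) = (9*(-8))*(-1*(-36)*(2 + 11*(-36)) - 61) = -72*(-1*(-36)*(2 - 396) - 61) = -72*(-1*(-36)*(-394) - 61) = -72*(-14184 - 61) = -72*(-14245) = 1025640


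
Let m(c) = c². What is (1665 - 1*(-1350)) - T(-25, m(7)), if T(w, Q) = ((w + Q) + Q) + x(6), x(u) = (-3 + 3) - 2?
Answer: 2944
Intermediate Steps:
x(u) = -2 (x(u) = 0 - 2 = -2)
T(w, Q) = -2 + w + 2*Q (T(w, Q) = ((w + Q) + Q) - 2 = ((Q + w) + Q) - 2 = (w + 2*Q) - 2 = -2 + w + 2*Q)
(1665 - 1*(-1350)) - T(-25, m(7)) = (1665 - 1*(-1350)) - (-2 - 25 + 2*7²) = (1665 + 1350) - (-2 - 25 + 2*49) = 3015 - (-2 - 25 + 98) = 3015 - 1*71 = 3015 - 71 = 2944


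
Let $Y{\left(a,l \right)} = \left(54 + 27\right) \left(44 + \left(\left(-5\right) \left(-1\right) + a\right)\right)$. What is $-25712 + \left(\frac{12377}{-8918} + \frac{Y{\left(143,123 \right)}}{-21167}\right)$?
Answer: $- \frac{4853985648567}{188767306} \approx -25714.0$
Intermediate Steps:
$Y{\left(a,l \right)} = 3969 + 81 a$ ($Y{\left(a,l \right)} = 81 \left(44 + \left(5 + a\right)\right) = 81 \left(49 + a\right) = 3969 + 81 a$)
$-25712 + \left(\frac{12377}{-8918} + \frac{Y{\left(143,123 \right)}}{-21167}\right) = -25712 + \left(\frac{12377}{-8918} + \frac{3969 + 81 \cdot 143}{-21167}\right) = -25712 + \left(12377 \left(- \frac{1}{8918}\right) + \left(3969 + 11583\right) \left(- \frac{1}{21167}\right)\right) = -25712 + \left(- \frac{12377}{8918} + 15552 \left(- \frac{1}{21167}\right)\right) = -25712 - \frac{400676695}{188767306} = - \frac{4853985648567}{188767306}$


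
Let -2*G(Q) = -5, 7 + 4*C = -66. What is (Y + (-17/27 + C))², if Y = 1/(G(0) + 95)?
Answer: 17546446369/49280400 ≈ 356.05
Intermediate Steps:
C = -73/4 (C = -7/4 + (¼)*(-66) = -7/4 - 33/2 = -73/4 ≈ -18.250)
G(Q) = 5/2 (G(Q) = -½*(-5) = 5/2)
Y = 2/195 (Y = 1/(5/2 + 95) = 1/(195/2) = 2/195 ≈ 0.010256)
(Y + (-17/27 + C))² = (2/195 + (-17/27 - 73/4))² = (2/195 - 2039/108)² = (-132463/7020)² = 17546446369/49280400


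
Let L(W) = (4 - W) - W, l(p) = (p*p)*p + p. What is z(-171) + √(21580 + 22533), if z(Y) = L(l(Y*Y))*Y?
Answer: 8550721645225920 + √44113 ≈ 8.5507e+15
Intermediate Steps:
l(p) = p + p³ (l(p) = p²*p + p = p³ + p = p + p³)
L(W) = 4 - 2*W
z(Y) = Y*(4 - 2*Y² - 2*Y⁶) (z(Y) = (4 - 2*(Y*Y + (Y*Y)³))*Y = (4 - 2*(Y² + (Y²)³))*Y = (4 - 2*(Y² + Y⁶))*Y = (4 + (-2*Y² - 2*Y⁶))*Y = (4 - 2*Y² - 2*Y⁶)*Y = Y*(4 - 2*Y² - 2*Y⁶))
z(-171) + √(21580 + 22533) = 2*(-171)*(2 - 1*(-171)² - 1*(-171)⁶) + √(21580 + 22533) = 2*(-171)*(2 - 1*29241 - 1*25002110044521) + √44113 = 2*(-171)*(2 - 29241 - 25002110044521) + √44113 = 2*(-171)*(-25002110073760) + √44113 = 8550721645225920 + √44113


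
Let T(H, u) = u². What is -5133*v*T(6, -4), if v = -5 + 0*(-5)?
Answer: 410640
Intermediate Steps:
v = -5 (v = -5 + 0 = -5)
-5133*v*T(6, -4) = -5133*(-5*(-4)²) = -5133*(-5*16) = -5133*(-80) = -177*(-2320) = 410640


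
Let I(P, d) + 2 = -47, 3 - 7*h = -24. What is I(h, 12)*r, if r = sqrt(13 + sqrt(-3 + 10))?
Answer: -49*sqrt(13 + sqrt(7)) ≈ -193.82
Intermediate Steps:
h = 27/7 (h = 3/7 - 1/7*(-24) = 3/7 + 24/7 = 27/7 ≈ 3.8571)
I(P, d) = -49 (I(P, d) = -2 - 47 = -49)
r = sqrt(13 + sqrt(7)) ≈ 3.9555
I(h, 12)*r = -49*sqrt(13 + sqrt(7))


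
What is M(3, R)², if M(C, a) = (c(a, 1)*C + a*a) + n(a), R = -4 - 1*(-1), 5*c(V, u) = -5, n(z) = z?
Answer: 9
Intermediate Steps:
c(V, u) = -1 (c(V, u) = (⅕)*(-5) = -1)
R = -3 (R = -4 + 1 = -3)
M(C, a) = a + a² - C (M(C, a) = (-C + a*a) + a = (-C + a²) + a = (a² - C) + a = a + a² - C)
M(3, R)² = (-3 + (-3)² - 1*3)² = (-3 + 9 - 3)² = 3² = 9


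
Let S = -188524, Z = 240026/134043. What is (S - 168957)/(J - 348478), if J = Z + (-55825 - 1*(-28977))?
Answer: 47917825683/50309582992 ≈ 0.95246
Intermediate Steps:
Z = 240026/134043 (Z = 240026*(1/134043) = 240026/134043 ≈ 1.7907)
J = -3598546438/134043 (J = 240026/134043 + (-55825 - 1*(-28977)) = 240026/134043 + (-55825 + 28977) = 240026/134043 - 26848 = -3598546438/134043 ≈ -26846.)
(S - 168957)/(J - 348478) = (-188524 - 168957)/(-3598546438/134043 - 348478) = -357481/(-50309582992/134043) = -357481*(-134043/50309582992) = 47917825683/50309582992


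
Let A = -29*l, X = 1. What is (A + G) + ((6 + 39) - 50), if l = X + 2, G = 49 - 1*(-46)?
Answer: 3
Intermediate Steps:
G = 95 (G = 49 + 46 = 95)
l = 3 (l = 1 + 2 = 3)
A = -87 (A = -29*3 = -87)
(A + G) + ((6 + 39) - 50) = (-87 + 95) + ((6 + 39) - 50) = 8 + (45 - 50) = 8 - 5 = 3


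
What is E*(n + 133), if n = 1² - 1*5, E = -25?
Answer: -3225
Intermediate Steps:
n = -4 (n = 1 - 5 = -4)
E*(n + 133) = -25*(-4 + 133) = -25*129 = -3225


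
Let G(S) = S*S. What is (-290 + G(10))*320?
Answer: -60800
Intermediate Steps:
G(S) = S**2
(-290 + G(10))*320 = (-290 + 10**2)*320 = (-290 + 100)*320 = -190*320 = -60800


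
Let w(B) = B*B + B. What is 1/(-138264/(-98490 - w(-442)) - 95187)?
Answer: -3493/332486545 ≈ -1.0506e-5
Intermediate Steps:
w(B) = B + B² (w(B) = B² + B = B + B²)
1/(-138264/(-98490 - w(-442)) - 95187) = 1/(-138264/(-98490 - (-442)*(1 - 442)) - 95187) = 1/(-138264/(-98490 - (-442)*(-441)) - 95187) = 1/(-138264/(-98490 - 1*194922) - 95187) = 1/(-138264/(-98490 - 194922) - 95187) = 1/(-138264/(-293412) - 95187) = 1/(-138264*(-1/293412) - 95187) = 1/(1646/3493 - 95187) = 1/(-332486545/3493) = -3493/332486545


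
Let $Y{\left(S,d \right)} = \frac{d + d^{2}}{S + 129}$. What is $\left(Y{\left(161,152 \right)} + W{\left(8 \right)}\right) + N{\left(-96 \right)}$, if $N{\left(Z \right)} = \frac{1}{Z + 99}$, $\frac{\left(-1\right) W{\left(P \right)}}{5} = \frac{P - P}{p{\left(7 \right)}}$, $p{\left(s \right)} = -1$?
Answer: $\frac{35029}{435} \approx 80.526$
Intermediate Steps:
$W{\left(P \right)} = 0$ ($W{\left(P \right)} = - 5 \frac{P - P}{-1} = - 5 \cdot 0 \left(-1\right) = \left(-5\right) 0 = 0$)
$Y{\left(S,d \right)} = \frac{d + d^{2}}{129 + S}$
$N{\left(Z \right)} = \frac{1}{99 + Z}$
$\left(Y{\left(161,152 \right)} + W{\left(8 \right)}\right) + N{\left(-96 \right)} = \left(\frac{152 \left(1 + 152\right)}{129 + 161} + 0\right) + \frac{1}{99 - 96} = \left(152 \cdot \frac{1}{290} \cdot 153 + 0\right) + \frac{1}{3} = \left(\frac{11628}{145} + 0\right) + \frac{1}{3} = \frac{11628}{145} + \frac{1}{3} = \frac{35029}{435}$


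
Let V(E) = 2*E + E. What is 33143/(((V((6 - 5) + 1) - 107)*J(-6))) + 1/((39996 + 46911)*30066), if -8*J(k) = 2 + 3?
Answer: 692806917634633/1319537660310 ≈ 525.04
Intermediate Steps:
V(E) = 3*E
J(k) = -5/8 (J(k) = -(2 + 3)/8 = -⅛*5 = -5/8)
33143/(((V((6 - 5) + 1) - 107)*J(-6))) + 1/((39996 + 46911)*30066) = 33143/(((3*((6 - 5) + 1) - 107)*(-5/8))) + 1/((39996 + 46911)*30066) = 33143/(((3*(1 + 1) - 107)*(-5/8))) + (1/30066)/86907 = 33143/(((3*2 - 107)*(-5/8))) + (1/86907)*(1/30066) = 33143/(((6 - 107)*(-5/8))) + 1/2612945862 = 33143/((-101*(-5/8))) + 1/2612945862 = 33143/(505/8) + 1/2612945862 = 33143*(8/505) + 1/2612945862 = 265144/505 + 1/2612945862 = 692806917634633/1319537660310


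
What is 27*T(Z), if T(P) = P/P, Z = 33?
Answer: 27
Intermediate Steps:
T(P) = 1
27*T(Z) = 27*1 = 27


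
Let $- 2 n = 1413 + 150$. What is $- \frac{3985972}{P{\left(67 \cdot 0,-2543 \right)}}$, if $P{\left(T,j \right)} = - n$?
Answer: $- \frac{7971944}{1563} \approx -5100.4$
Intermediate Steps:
$n = - \frac{1563}{2}$ ($n = - \frac{1413 + 150}{2} = \left(- \frac{1}{2}\right) 1563 = - \frac{1563}{2} \approx -781.5$)
$P{\left(T,j \right)} = \frac{1563}{2}$ ($P{\left(T,j \right)} = \left(-1\right) \left(- \frac{1563}{2}\right) = \frac{1563}{2}$)
$- \frac{3985972}{P{\left(67 \cdot 0,-2543 \right)}} = - \frac{3985972}{\frac{1563}{2}} = \left(-3985972\right) \frac{2}{1563} = - \frac{7971944}{1563}$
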